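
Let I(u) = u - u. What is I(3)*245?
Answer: 0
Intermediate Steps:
I(u) = 0
I(3)*245 = 0*245 = 0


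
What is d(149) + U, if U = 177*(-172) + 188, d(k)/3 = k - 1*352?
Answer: -30865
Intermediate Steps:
d(k) = -1056 + 3*k (d(k) = 3*(k - 1*352) = 3*(k - 352) = 3*(-352 + k) = -1056 + 3*k)
U = -30256 (U = -30444 + 188 = -30256)
d(149) + U = (-1056 + 3*149) - 30256 = (-1056 + 447) - 30256 = -609 - 30256 = -30865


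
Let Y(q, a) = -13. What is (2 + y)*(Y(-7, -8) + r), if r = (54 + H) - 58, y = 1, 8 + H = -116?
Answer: -423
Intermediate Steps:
H = -124 (H = -8 - 116 = -124)
r = -128 (r = (54 - 124) - 58 = -70 - 58 = -128)
(2 + y)*(Y(-7, -8) + r) = (2 + 1)*(-13 - 128) = 3*(-141) = -423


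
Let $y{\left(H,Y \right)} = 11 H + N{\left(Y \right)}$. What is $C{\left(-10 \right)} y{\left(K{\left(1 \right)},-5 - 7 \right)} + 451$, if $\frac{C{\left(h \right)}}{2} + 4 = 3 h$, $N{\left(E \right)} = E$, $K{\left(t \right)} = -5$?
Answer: $5007$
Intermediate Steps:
$C{\left(h \right)} = -8 + 6 h$ ($C{\left(h \right)} = -8 + 2 \cdot 3 h = -8 + 6 h$)
$y{\left(H,Y \right)} = Y + 11 H$ ($y{\left(H,Y \right)} = 11 H + Y = Y + 11 H$)
$C{\left(-10 \right)} y{\left(K{\left(1 \right)},-5 - 7 \right)} + 451 = \left(-8 + 6 \left(-10\right)\right) \left(\left(-5 - 7\right) + 11 \left(-5\right)\right) + 451 = \left(-8 - 60\right) \left(\left(-5 - 7\right) - 55\right) + 451 = - 68 \left(-12 - 55\right) + 451 = \left(-68\right) \left(-67\right) + 451 = 4556 + 451 = 5007$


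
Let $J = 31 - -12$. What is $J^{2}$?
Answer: $1849$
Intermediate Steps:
$J = 43$ ($J = 31 + 12 = 43$)
$J^{2} = 43^{2} = 1849$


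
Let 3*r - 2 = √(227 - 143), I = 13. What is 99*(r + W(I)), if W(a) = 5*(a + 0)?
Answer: 6501 + 66*√21 ≈ 6803.5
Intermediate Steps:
W(a) = 5*a
r = ⅔ + 2*√21/3 (r = ⅔ + √(227 - 143)/3 = ⅔ + √84/3 = ⅔ + (2*√21)/3 = ⅔ + 2*√21/3 ≈ 3.7217)
99*(r + W(I)) = 99*((⅔ + 2*√21/3) + 5*13) = 99*((⅔ + 2*√21/3) + 65) = 99*(197/3 + 2*√21/3) = 6501 + 66*√21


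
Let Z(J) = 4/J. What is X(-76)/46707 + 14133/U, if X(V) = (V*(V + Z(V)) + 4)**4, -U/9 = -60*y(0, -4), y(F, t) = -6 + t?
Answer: 671528404773656041/28024200 ≈ 2.3962e+10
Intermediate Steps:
U = -5400 (U = -(-540)*(-6 - 4) = -(-540)*(-10) = -9*600 = -5400)
X(V) = (4 + V*(V + 4/V))**4 (X(V) = (V*(V + 4/V) + 4)**4 = (4 + V*(V + 4/V))**4)
X(-76)/46707 + 14133/U = (8 + (-76)**2)**4/46707 + 14133/(-5400) = (8 + 5776)**4*(1/46707) + 14133*(-1/5400) = 5784**4*(1/46707) - 4711/1800 = 1119214008078336*(1/46707) - 4711/1800 = 373071336026112/15569 - 4711/1800 = 671528404773656041/28024200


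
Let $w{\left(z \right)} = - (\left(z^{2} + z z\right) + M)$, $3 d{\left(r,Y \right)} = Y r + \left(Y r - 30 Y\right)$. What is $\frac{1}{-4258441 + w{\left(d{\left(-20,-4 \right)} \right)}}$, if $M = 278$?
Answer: $- \frac{9}{38485271} \approx -2.3386 \cdot 10^{-7}$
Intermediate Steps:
$d{\left(r,Y \right)} = - 10 Y + \frac{2 Y r}{3}$ ($d{\left(r,Y \right)} = \frac{Y r + \left(Y r - 30 Y\right)}{3} = \frac{Y r + \left(- 30 Y + Y r\right)}{3} = \frac{- 30 Y + 2 Y r}{3} = - 10 Y + \frac{2 Y r}{3}$)
$w{\left(z \right)} = -278 - 2 z^{2}$ ($w{\left(z \right)} = - (\left(z^{2} + z z\right) + 278) = - (\left(z^{2} + z^{2}\right) + 278) = - (2 z^{2} + 278) = - (278 + 2 z^{2}) = -278 - 2 z^{2}$)
$\frac{1}{-4258441 + w{\left(d{\left(-20,-4 \right)} \right)}} = \frac{1}{-4258441 - \left(278 + 2 \left(\frac{2}{3} \left(-4\right) \left(-15 - 20\right)\right)^{2}\right)} = \frac{1}{-4258441 - \left(278 + 2 \left(\frac{2}{3} \left(-4\right) \left(-35\right)\right)^{2}\right)} = \frac{1}{-4258441 - \left(278 + 2 \left(\frac{280}{3}\right)^{2}\right)} = \frac{1}{-4258441 - \frac{159302}{9}} = \frac{1}{- \frac{38485271}{9}} = - \frac{9}{38485271}$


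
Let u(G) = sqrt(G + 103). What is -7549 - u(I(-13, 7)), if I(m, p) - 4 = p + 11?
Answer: -7549 - 5*sqrt(5) ≈ -7560.2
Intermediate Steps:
I(m, p) = 15 + p (I(m, p) = 4 + (p + 11) = 4 + (11 + p) = 15 + p)
u(G) = sqrt(103 + G)
-7549 - u(I(-13, 7)) = -7549 - sqrt(103 + (15 + 7)) = -7549 - sqrt(103 + 22) = -7549 - sqrt(125) = -7549 - 5*sqrt(5)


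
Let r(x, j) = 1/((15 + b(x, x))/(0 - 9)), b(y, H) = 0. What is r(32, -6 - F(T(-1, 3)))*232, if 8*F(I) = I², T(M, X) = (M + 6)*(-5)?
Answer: -696/5 ≈ -139.20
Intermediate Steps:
T(M, X) = -30 - 5*M (T(M, X) = (6 + M)*(-5) = -30 - 5*M)
F(I) = I²/8
r(x, j) = -⅗ (r(x, j) = 1/((15 + 0)/(0 - 9)) = 1/(15/(-9)) = 1/(15*(-⅑)) = 1/(-5/3) = -⅗)
r(32, -6 - F(T(-1, 3)))*232 = -⅗*232 = -696/5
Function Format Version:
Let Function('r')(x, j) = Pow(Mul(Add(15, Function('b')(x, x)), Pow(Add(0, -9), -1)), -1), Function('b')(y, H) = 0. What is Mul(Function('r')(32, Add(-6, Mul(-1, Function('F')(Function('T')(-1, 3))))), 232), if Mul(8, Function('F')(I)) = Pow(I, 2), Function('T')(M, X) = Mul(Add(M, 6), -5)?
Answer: Rational(-696, 5) ≈ -139.20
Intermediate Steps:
Function('T')(M, X) = Add(-30, Mul(-5, M)) (Function('T')(M, X) = Mul(Add(6, M), -5) = Add(-30, Mul(-5, M)))
Function('F')(I) = Mul(Rational(1, 8), Pow(I, 2))
Function('r')(x, j) = Rational(-3, 5) (Function('r')(x, j) = Pow(Mul(Add(15, 0), Pow(Add(0, -9), -1)), -1) = Pow(Mul(15, Pow(-9, -1)), -1) = Pow(Mul(15, Rational(-1, 9)), -1) = Pow(Rational(-5, 3), -1) = Rational(-3, 5))
Mul(Function('r')(32, Add(-6, Mul(-1, Function('F')(Function('T')(-1, 3))))), 232) = Mul(Rational(-3, 5), 232) = Rational(-696, 5)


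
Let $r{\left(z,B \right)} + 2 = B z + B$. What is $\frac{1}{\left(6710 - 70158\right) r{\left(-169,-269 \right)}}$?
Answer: $- \frac{1}{2867215120} \approx -3.4877 \cdot 10^{-10}$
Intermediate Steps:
$r{\left(z,B \right)} = -2 + B + B z$ ($r{\left(z,B \right)} = -2 + \left(B z + B\right) = -2 + \left(B + B z\right) = -2 + B + B z$)
$\frac{1}{\left(6710 - 70158\right) r{\left(-169,-269 \right)}} = \frac{1}{\left(6710 - 70158\right) \left(-2 - 269 - -45461\right)} = \frac{1}{\left(-63448\right) \left(-2 - 269 + 45461\right)} = - \frac{1}{63448 \cdot 45190} = \left(- \frac{1}{63448}\right) \frac{1}{45190} = - \frac{1}{2867215120}$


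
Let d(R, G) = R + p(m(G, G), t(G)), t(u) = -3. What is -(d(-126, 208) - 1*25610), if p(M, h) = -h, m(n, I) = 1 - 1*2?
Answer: 25733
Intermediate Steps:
m(n, I) = -1 (m(n, I) = 1 - 2 = -1)
d(R, G) = 3 + R (d(R, G) = R - 1*(-3) = R + 3 = 3 + R)
-(d(-126, 208) - 1*25610) = -((3 - 126) - 1*25610) = -(-123 - 25610) = -1*(-25733) = 25733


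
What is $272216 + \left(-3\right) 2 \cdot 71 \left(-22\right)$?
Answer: $281588$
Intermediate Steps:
$272216 + \left(-3\right) 2 \cdot 71 \left(-22\right) = 272216 + \left(-6\right) 71 \left(-22\right) = 272216 - -9372 = 272216 + 9372 = 281588$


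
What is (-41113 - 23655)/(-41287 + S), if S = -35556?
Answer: 2816/3341 ≈ 0.84286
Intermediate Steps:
(-41113 - 23655)/(-41287 + S) = (-41113 - 23655)/(-41287 - 35556) = -64768/(-76843) = -64768*(-1/76843) = 2816/3341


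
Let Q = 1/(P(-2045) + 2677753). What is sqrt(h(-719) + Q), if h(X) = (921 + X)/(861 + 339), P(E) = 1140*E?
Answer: 11*sqrt(601150694574)/20787180 ≈ 0.41029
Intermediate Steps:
h(X) = 307/400 + X/1200 (h(X) = (921 + X)/1200 = (921 + X)*(1/1200) = 307/400 + X/1200)
Q = 1/346453 (Q = 1/(1140*(-2045) + 2677753) = 1/(-2331300 + 2677753) = 1/346453 ≈ 2.8864e-6)
sqrt(h(-719) + Q) = sqrt((307/400 + (1/1200)*(-719)) + 1/346453) = sqrt((307/400 - 719/1200) + 1/346453) = sqrt(101/600 + 1/346453) = sqrt(34992353/207871800) = 11*sqrt(601150694574)/20787180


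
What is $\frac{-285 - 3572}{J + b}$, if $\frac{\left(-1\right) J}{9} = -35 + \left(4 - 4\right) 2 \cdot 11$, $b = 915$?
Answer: $- \frac{3857}{1230} \approx -3.1358$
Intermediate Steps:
$J = 315$ ($J = - 9 \left(-35 + \left(4 - 4\right) 2 \cdot 11\right) = - 9 \left(-35 + 0 \cdot 2 \cdot 11\right) = - 9 \left(-35 + 0 \cdot 11\right) = - 9 \left(-35 + 0\right) = \left(-9\right) \left(-35\right) = 315$)
$\frac{-285 - 3572}{J + b} = \frac{-285 - 3572}{315 + 915} = - \frac{3857}{1230}$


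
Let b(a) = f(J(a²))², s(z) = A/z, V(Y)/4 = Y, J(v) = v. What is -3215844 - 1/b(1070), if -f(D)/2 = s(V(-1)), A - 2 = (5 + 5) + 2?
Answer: -157576357/49 ≈ -3.2158e+6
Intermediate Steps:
A = 14 (A = 2 + ((5 + 5) + 2) = 2 + (10 + 2) = 2 + 12 = 14)
V(Y) = 4*Y
s(z) = 14/z
f(D) = 7 (f(D) = -28/(4*(-1)) = -28/(-4) = -28*(-1)/4 = -2*(-7/2) = 7)
b(a) = 49 (b(a) = 7² = 49)
-3215844 - 1/b(1070) = -3215844 - 1/49 = -157576357/49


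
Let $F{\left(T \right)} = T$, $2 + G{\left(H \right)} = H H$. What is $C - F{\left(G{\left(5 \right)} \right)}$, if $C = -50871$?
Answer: $-50894$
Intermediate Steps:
$G{\left(H \right)} = -2 + H^{2}$ ($G{\left(H \right)} = -2 + H H = -2 + H^{2}$)
$C - F{\left(G{\left(5 \right)} \right)} = -50871 - \left(-2 + 5^{2}\right) = -50871 - \left(-2 + 25\right) = -50871 - 23 = -50894$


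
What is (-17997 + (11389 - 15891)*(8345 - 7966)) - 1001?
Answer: -1725256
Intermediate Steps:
(-17997 + (11389 - 15891)*(8345 - 7966)) - 1001 = (-17997 - 4502*379) - 1001 = (-17997 - 1706258) - 1001 = -1724255 - 1001 = -1725256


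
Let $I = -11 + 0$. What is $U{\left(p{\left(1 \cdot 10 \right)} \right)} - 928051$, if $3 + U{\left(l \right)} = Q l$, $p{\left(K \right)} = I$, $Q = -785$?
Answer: $-919419$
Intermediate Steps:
$I = -11$
$p{\left(K \right)} = -11$
$U{\left(l \right)} = -3 - 785 l$
$U{\left(p{\left(1 \cdot 10 \right)} \right)} - 928051 = \left(-3 - -8635\right) - 928051 = \left(-3 + 8635\right) - 928051 = 8632 - 928051 = -919419$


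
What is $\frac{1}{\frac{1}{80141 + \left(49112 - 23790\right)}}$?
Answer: $105463$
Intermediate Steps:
$\frac{1}{\frac{1}{80141 + \left(49112 - 23790\right)}} = \frac{1}{\frac{1}{80141 + 25322}} = \frac{1}{\frac{1}{105463}} = 105463$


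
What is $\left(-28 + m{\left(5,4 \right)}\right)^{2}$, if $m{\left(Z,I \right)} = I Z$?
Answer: $64$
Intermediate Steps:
$\left(-28 + m{\left(5,4 \right)}\right)^{2} = \left(-28 + 4 \cdot 5\right)^{2} = \left(-28 + 20\right)^{2} = \left(-8\right)^{2} = 64$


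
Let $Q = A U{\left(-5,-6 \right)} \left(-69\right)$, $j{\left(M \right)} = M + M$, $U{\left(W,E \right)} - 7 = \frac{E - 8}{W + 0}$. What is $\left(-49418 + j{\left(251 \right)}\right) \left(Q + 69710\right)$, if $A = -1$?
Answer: $- \frac{17215056796}{5} \approx -3.443 \cdot 10^{9}$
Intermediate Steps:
$U{\left(W,E \right)} = 7 + \frac{-8 + E}{W}$ ($U{\left(W,E \right)} = 7 + \frac{E - 8}{W + 0} = 7 + \frac{-8 + E}{W}$)
$j{\left(M \right)} = 2 M$
$Q = \frac{3381}{5}$ ($Q = - \frac{-8 - 6 + 7 \left(-5\right)}{-5} \left(-69\right) = - \frac{\left(-1\right) \left(-8 - 6 - 35\right)}{5} \left(-69\right) = - \frac{\left(-1\right) \left(-49\right)}{5} \left(-69\right) = \left(-1\right) \frac{49}{5} \left(-69\right) = \left(- \frac{49}{5}\right) \left(-69\right) = \frac{3381}{5} \approx 676.2$)
$\left(-49418 + j{\left(251 \right)}\right) \left(Q + 69710\right) = \left(-49418 + 2 \cdot 251\right) \left(\frac{3381}{5} + 69710\right) = \left(-49418 + 502\right) \frac{351931}{5} = \left(-48916\right) \frac{351931}{5} = - \frac{17215056796}{5}$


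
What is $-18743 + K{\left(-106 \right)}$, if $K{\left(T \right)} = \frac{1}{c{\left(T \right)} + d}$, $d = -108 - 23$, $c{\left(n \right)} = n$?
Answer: $- \frac{4442092}{237} \approx -18743.0$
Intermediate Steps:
$d = -131$
$K{\left(T \right)} = \frac{1}{-131 + T}$ ($K{\left(T \right)} = \frac{1}{T - 131} = \frac{1}{-131 + T}$)
$-18743 + K{\left(-106 \right)} = -18743 + \frac{1}{-131 - 106} = -18743 + \frac{1}{-237} = -18743 - \frac{1}{237} = - \frac{4442092}{237}$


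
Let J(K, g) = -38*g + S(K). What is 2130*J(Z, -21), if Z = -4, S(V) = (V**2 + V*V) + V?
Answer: 1759380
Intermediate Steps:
S(V) = V + 2*V**2 (S(V) = (V**2 + V**2) + V = 2*V**2 + V = V + 2*V**2)
J(K, g) = -38*g + K*(1 + 2*K)
2130*J(Z, -21) = 2130*(-38*(-21) - 4*(1 + 2*(-4))) = 2130*(798 - 4*(1 - 8)) = 2130*(798 - 4*(-7)) = 2130*(798 + 28) = 2130*826 = 1759380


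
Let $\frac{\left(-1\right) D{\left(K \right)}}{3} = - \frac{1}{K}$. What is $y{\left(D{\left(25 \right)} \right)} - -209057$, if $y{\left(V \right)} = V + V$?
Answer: $\frac{5226431}{25} \approx 2.0906 \cdot 10^{5}$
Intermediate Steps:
$D{\left(K \right)} = \frac{3}{K}$ ($D{\left(K \right)} = - 3 \left(- \frac{1}{K}\right) = \frac{3}{K}$)
$y{\left(V \right)} = 2 V$
$y{\left(D{\left(25 \right)} \right)} - -209057 = 2 \cdot \frac{3}{25} - -209057 = 2 \cdot 3 \cdot \frac{1}{25} + 209057 = 2 \cdot \frac{3}{25} + 209057 = \frac{6}{25} + 209057 = \frac{5226431}{25}$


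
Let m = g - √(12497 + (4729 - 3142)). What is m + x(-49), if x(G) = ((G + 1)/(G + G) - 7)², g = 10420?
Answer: 25120181/2401 - 2*√3521 ≈ 10344.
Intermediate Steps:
x(G) = (-7 + (1 + G)/(2*G))² (x(G) = ((1 + G)/((2*G)) - 7)² = ((1 + G)*(1/(2*G)) - 7)² = ((1 + G)/(2*G) - 7)² = (-7 + (1 + G)/(2*G))²)
m = 10420 - 2*√3521 (m = 10420 - √(12497 + (4729 - 3142)) = 10420 - √(12497 + 1587) = 10420 - √14084 = 10420 - 2*√3521 ≈ 10301.)
m + x(-49) = (10420 - 2*√3521) + (¼)*(-1 + 13*(-49))²/(-49)² = (10420 - 2*√3521) + (¼)*(1/2401)*(-1 - 637)² = (10420 - 2*√3521) + (¼)*(1/2401)*(-638)² = (10420 - 2*√3521) + (¼)*(1/2401)*407044 = (10420 - 2*√3521) + 101761/2401 = 25120181/2401 - 2*√3521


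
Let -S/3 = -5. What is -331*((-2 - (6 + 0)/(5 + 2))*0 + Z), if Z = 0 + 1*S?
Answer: -4965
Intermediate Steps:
S = 15 (S = -3*(-5) = 15)
Z = 15 (Z = 0 + 1*15 = 0 + 15 = 15)
-331*((-2 - (6 + 0)/(5 + 2))*0 + Z) = -331*((-2 - (6 + 0)/(5 + 2))*0 + 15) = -331*((-2 - 6/7)*0 + 15) = -331*(-20/7*0 + 15) = -331*(0 + 15) = -331*15 = -4965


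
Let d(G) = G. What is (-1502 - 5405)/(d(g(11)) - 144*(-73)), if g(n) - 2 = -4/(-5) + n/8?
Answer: -276280/420647 ≈ -0.65680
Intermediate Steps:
g(n) = 14/5 + n/8 (g(n) = 2 + (-4/(-5) + n/8) = 2 + (-4*(-⅕) + n*(⅛)) = 2 + (⅘ + n/8) = 14/5 + n/8)
(-1502 - 5405)/(d(g(11)) - 144*(-73)) = (-1502 - 5405)/((14/5 + (⅛)*11) - 144*(-73)) = -6907/((14/5 + 11/8) + 10512) = -6907/(167/40 + 10512) = -6907/420647/40 = -6907*40/420647 = -276280/420647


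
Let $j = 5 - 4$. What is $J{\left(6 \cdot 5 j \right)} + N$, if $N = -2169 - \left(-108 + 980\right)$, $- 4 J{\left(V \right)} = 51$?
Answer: $- \frac{12215}{4} \approx -3053.8$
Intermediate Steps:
$j = 1$
$J{\left(V \right)} = - \frac{51}{4}$ ($J{\left(V \right)} = \left(- \frac{1}{4}\right) 51 = - \frac{51}{4}$)
$N = -3041$ ($N = -2169 - 872 = -3041$)
$J{\left(6 \cdot 5 j \right)} + N = - \frac{51}{4} - 3041 = - \frac{12215}{4}$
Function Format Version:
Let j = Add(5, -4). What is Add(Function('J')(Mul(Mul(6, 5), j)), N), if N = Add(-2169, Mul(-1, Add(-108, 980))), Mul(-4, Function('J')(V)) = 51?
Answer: Rational(-12215, 4) ≈ -3053.8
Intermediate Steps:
j = 1
Function('J')(V) = Rational(-51, 4) (Function('J')(V) = Mul(Rational(-1, 4), 51) = Rational(-51, 4))
N = -3041 (N = Add(-2169, Mul(-1, 872)) = Add(-2169, -872) = -3041)
Add(Function('J')(Mul(Mul(6, 5), j)), N) = Add(Rational(-51, 4), -3041) = Rational(-12215, 4)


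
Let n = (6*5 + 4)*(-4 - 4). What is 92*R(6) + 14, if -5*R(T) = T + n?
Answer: 24542/5 ≈ 4908.4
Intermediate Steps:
n = -272 (n = (30 + 4)*(-8) = 34*(-8) = -272)
R(T) = 272/5 - T/5 (R(T) = -(T - 272)/5 = -(-272 + T)/5 = 272/5 - T/5)
92*R(6) + 14 = 92*(272/5 - 1/5*6) + 14 = 92*(272/5 - 6/5) + 14 = 92*(266/5) + 14 = 24472/5 + 14 = 24542/5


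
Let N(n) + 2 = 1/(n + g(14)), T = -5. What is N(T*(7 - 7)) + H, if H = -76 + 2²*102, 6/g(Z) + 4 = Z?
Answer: 995/3 ≈ 331.67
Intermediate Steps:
g(Z) = 6/(-4 + Z)
H = 332 (H = -76 + 4*102 = -76 + 408 = 332)
N(n) = -2 + 1/(⅗ + n) (N(n) = -2 + 1/(n + 6/(-4 + 14)) = -2 + 1/(n + 6/10) = -2 + 1/(n + 6*(⅒)) = -2 + 1/(n + ⅗) = -2 + 1/(⅗ + n))
N(T*(7 - 7)) + H = (-1 - (-50)*(7 - 7))/(3 + 5*(-5*(7 - 7))) + 332 = (-1 - (-50)*0)/(3 + 5*(-5*0)) + 332 = (-1 - 10*0)/(3 + 5*0) + 332 = (-1 + 0)/(3 + 0) + 332 = -1/3 + 332 = (⅓)*(-1) + 332 = -⅓ + 332 = 995/3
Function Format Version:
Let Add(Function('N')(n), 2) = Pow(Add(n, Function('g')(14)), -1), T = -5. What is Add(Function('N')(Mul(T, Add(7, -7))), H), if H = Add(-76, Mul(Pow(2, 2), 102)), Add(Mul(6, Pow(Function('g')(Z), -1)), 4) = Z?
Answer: Rational(995, 3) ≈ 331.67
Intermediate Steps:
Function('g')(Z) = Mul(6, Pow(Add(-4, Z), -1))
H = 332 (H = Add(-76, Mul(4, 102)) = Add(-76, 408) = 332)
Function('N')(n) = Add(-2, Pow(Add(Rational(3, 5), n), -1)) (Function('N')(n) = Add(-2, Pow(Add(n, Mul(6, Pow(Add(-4, 14), -1))), -1)) = Add(-2, Pow(Add(n, Mul(6, Pow(10, -1))), -1)) = Add(-2, Pow(Add(n, Mul(6, Rational(1, 10))), -1)) = Add(-2, Pow(Add(n, Rational(3, 5)), -1)) = Add(-2, Pow(Add(Rational(3, 5), n), -1)))
Add(Function('N')(Mul(T, Add(7, -7))), H) = Add(Mul(Pow(Add(3, Mul(5, Mul(-5, Add(7, -7)))), -1), Add(-1, Mul(-10, Mul(-5, Add(7, -7))))), 332) = Add(Mul(Pow(Add(3, Mul(5, Mul(-5, 0))), -1), Add(-1, Mul(-10, Mul(-5, 0)))), 332) = Add(Mul(Pow(Add(3, Mul(5, 0)), -1), Add(-1, Mul(-10, 0))), 332) = Add(Mul(Pow(Add(3, 0), -1), Add(-1, 0)), 332) = Add(Mul(Pow(3, -1), -1), 332) = Add(Mul(Rational(1, 3), -1), 332) = Add(Rational(-1, 3), 332) = Rational(995, 3)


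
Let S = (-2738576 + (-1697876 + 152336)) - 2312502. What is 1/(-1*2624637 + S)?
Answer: -1/9221255 ≈ -1.0845e-7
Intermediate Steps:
S = -6596618 (S = (-2738576 - 1545540) - 2312502 = -4284116 - 2312502 = -6596618)
1/(-1*2624637 + S) = 1/(-1*2624637 - 6596618) = 1/(-2624637 - 6596618) = 1/(-9221255) = -1/9221255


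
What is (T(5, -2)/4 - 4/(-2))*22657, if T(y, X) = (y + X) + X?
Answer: 203913/4 ≈ 50978.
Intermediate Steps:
T(y, X) = y + 2*X (T(y, X) = (X + y) + X = y + 2*X)
(T(5, -2)/4 - 4/(-2))*22657 = ((5 + 2*(-2))/4 - 4/(-2))*22657 = ((5 - 4)*(1/4) - 4*(-1/2))*22657 = (1*(1/4) + 2)*22657 = (1/4 + 2)*22657 = (9/4)*22657 = 203913/4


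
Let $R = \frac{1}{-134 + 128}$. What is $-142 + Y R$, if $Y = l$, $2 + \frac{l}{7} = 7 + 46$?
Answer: $- \frac{403}{2} \approx -201.5$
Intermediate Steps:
$l = 357$ ($l = -14 + 7 \left(7 + 46\right) = -14 + 7 \cdot 53 = -14 + 371 = 357$)
$Y = 357$
$R = - \frac{1}{6}$ ($R = \frac{1}{-6} = - \frac{1}{6} \approx -0.16667$)
$-142 + Y R = -142 + 357 \left(- \frac{1}{6}\right) = -142 - \frac{119}{2} = - \frac{403}{2}$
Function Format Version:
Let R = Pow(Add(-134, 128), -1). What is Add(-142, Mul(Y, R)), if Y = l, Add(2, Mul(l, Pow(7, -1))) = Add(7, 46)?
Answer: Rational(-403, 2) ≈ -201.50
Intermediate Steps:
l = 357 (l = Add(-14, Mul(7, Add(7, 46))) = Add(-14, Mul(7, 53)) = Add(-14, 371) = 357)
Y = 357
R = Rational(-1, 6) (R = Pow(-6, -1) = Rational(-1, 6) ≈ -0.16667)
Add(-142, Mul(Y, R)) = Add(-142, Mul(357, Rational(-1, 6))) = Add(-142, Rational(-119, 2)) = Rational(-403, 2)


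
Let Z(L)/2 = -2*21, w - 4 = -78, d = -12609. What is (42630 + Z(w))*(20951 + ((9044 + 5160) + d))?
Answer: 959242116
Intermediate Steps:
w = -74 (w = 4 - 78 = -74)
Z(L) = -84 (Z(L) = 2*(-2*21) = 2*(-42) = -84)
(42630 + Z(w))*(20951 + ((9044 + 5160) + d)) = (42630 - 84)*(20951 + ((9044 + 5160) - 12609)) = 42546*(20951 + (14204 - 12609)) = 42546*(20951 + 1595) = 42546*22546 = 959242116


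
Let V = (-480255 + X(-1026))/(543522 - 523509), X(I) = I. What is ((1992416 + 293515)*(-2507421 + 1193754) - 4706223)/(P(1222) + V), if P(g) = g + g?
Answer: -20032724980909200/16143497 ≈ -1.2409e+9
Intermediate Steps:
P(g) = 2*g
V = -160427/6671 (V = (-480255 - 1026)/(543522 - 523509) = -481281/20013 = -481281*1/20013 = -160427/6671 ≈ -24.048)
((1992416 + 293515)*(-2507421 + 1193754) - 4706223)/(P(1222) + V) = ((1992416 + 293515)*(-2507421 + 1193754) - 4706223)/(2*1222 - 160427/6671) = (2285931*(-1313667) - 4706223)/(2444 - 160427/6671) = (-3002952118977 - 4706223)/(16143497/6671) = -3002956825200*6671/16143497 = -20032724980909200/16143497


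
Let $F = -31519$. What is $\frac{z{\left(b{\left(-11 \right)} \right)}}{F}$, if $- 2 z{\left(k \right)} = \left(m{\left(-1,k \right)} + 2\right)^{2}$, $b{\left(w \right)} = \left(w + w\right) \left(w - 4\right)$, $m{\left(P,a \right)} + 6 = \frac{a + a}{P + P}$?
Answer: $\frac{55778}{31519} \approx 1.7697$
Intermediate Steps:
$m{\left(P,a \right)} = -6 + \frac{a}{P}$ ($m{\left(P,a \right)} = -6 + \frac{a + a}{P + P} = -6 + \frac{2 a}{2 P} = -6 + 2 a \frac{1}{2 P} = -6 + \frac{a}{P}$)
$b{\left(w \right)} = 2 w \left(-4 + w\right)$
$z{\left(k \right)} = - \frac{\left(-4 - k\right)^{2}}{2}$ ($z{\left(k \right)} = - \frac{\left(\left(-6 + \frac{k}{-1}\right) + 2\right)^{2}}{2} = - \frac{\left(\left(-6 + k \left(-1\right)\right) + 2\right)^{2}}{2} = - \frac{\left(\left(-6 - k\right) + 2\right)^{2}}{2} = - \frac{\left(-4 - k\right)^{2}}{2}$)
$\frac{z{\left(b{\left(-11 \right)} \right)}}{F} = \frac{\left(- \frac{1}{2}\right) \left(4 + 2 \left(-11\right) \left(-4 - 11\right)\right)^{2}}{-31519} = - \frac{\left(4 + 2 \left(-11\right) \left(-15\right)\right)^{2}}{2} \left(- \frac{1}{31519}\right) = - \frac{\left(4 + 330\right)^{2}}{2} \left(- \frac{1}{31519}\right) = - \frac{334^{2}}{2} \left(- \frac{1}{31519}\right) = \left(- \frac{1}{2}\right) 111556 \left(- \frac{1}{31519}\right) = \left(-55778\right) \left(- \frac{1}{31519}\right) = \frac{55778}{31519}$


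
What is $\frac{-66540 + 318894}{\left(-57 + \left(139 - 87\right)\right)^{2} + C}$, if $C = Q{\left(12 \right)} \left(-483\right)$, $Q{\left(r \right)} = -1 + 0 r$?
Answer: $\frac{126177}{254} \approx 496.76$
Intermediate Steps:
$Q{\left(r \right)} = -1$ ($Q{\left(r \right)} = -1 + 0 = -1$)
$C = 483$ ($C = \left(-1\right) \left(-483\right) = 483$)
$\frac{-66540 + 318894}{\left(-57 + \left(139 - 87\right)\right)^{2} + C} = \frac{-66540 + 318894}{\left(-57 + \left(139 - 87\right)\right)^{2} + 483} = \frac{252354}{\left(-57 + 52\right)^{2} + 483} = \frac{252354}{\left(-5\right)^{2} + 483} = \frac{252354}{25 + 483} = \frac{252354}{508} = 252354 \cdot \frac{1}{508} = \frac{126177}{254}$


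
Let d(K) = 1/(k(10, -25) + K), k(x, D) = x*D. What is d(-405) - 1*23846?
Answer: -15619131/655 ≈ -23846.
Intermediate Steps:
k(x, D) = D*x
d(K) = 1/(-250 + K) (d(K) = 1/(-25*10 + K) = 1/(-250 + K))
d(-405) - 1*23846 = 1/(-250 - 405) - 1*23846 = 1/(-655) - 23846 = -1/655 - 23846 = -15619131/655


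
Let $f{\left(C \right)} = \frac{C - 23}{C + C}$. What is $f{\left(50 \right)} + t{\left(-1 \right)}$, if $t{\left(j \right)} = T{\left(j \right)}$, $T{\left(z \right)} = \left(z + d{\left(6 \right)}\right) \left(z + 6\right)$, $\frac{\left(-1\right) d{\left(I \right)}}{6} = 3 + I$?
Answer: $- \frac{27473}{100} \approx -274.73$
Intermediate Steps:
$d{\left(I \right)} = -18 - 6 I$ ($d{\left(I \right)} = - 6 \left(3 + I\right) = -18 - 6 I$)
$T{\left(z \right)} = \left(-54 + z\right) \left(6 + z\right)$ ($T{\left(z \right)} = \left(z - 54\right) \left(z + 6\right) = \left(z - 54\right) \left(6 + z\right) = \left(-54 + z\right) \left(6 + z\right)$)
$t{\left(j \right)} = -324 + j^{2} - 48 j$
$f{\left(C \right)} = \frac{-23 + C}{2 C}$
$f{\left(50 \right)} + t{\left(-1 \right)} = \frac{-23 + 50}{2 \cdot 50} - \left(276 - 1\right) = \frac{1}{2} \cdot \frac{1}{50} \cdot 27 + \left(-324 + 1 + 48\right) = \frac{27}{100} - 275 = - \frac{27473}{100}$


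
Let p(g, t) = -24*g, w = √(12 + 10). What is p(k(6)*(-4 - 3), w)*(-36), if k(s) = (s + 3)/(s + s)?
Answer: -4536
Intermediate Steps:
k(s) = (3 + s)/(2*s) (k(s) = (3 + s)/((2*s)) = (3 + s)*(1/(2*s)) = (3 + s)/(2*s))
w = √22 ≈ 4.6904
p(k(6)*(-4 - 3), w)*(-36) = -24*(½)*(3 + 6)/6*(-4 - 3)*(-36) = -24*(½)*(⅙)*9*(-7)*(-36) = -18*(-7)*(-36) = -24*(-21/4)*(-36) = 126*(-36) = -4536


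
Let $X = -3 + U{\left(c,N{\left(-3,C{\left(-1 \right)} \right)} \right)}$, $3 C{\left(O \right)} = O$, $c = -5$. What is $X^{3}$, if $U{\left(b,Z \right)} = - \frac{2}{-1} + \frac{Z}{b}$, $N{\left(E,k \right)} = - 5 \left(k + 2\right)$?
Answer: $\frac{8}{27} \approx 0.2963$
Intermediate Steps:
$C{\left(O \right)} = \frac{O}{3}$
$N{\left(E,k \right)} = -10 - 5 k$ ($N{\left(E,k \right)} = - 5 \left(2 + k\right) = -10 - 5 k$)
$U{\left(b,Z \right)} = 2 + \frac{Z}{b}$ ($U{\left(b,Z \right)} = \left(-2\right) \left(-1\right) + \frac{Z}{b} = 2 + \frac{Z}{b}$)
$X = \frac{2}{3}$ ($X = -3 + \left(2 + \frac{-10 - 5 \cdot \frac{1}{3} \left(-1\right)}{-5}\right) = -3 + \left(2 + \left(-10 - - \frac{5}{3}\right) \left(- \frac{1}{5}\right)\right) = -3 + \left(2 + \left(-10 + \frac{5}{3}\right) \left(- \frac{1}{5}\right)\right) = -3 + \left(2 - - \frac{5}{3}\right) = -3 + \left(2 + \frac{5}{3}\right) = -3 + \frac{11}{3} = \frac{2}{3} \approx 0.66667$)
$X^{3} = \left(\frac{2}{3}\right)^{3} = \frac{8}{27}$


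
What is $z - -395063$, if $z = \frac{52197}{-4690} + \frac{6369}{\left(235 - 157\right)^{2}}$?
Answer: $\frac{1878737357257}{4755660} \approx 3.9505 \cdot 10^{5}$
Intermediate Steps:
$z = - \frac{47949323}{4755660}$ ($z = 52197 \left(- \frac{1}{4690}\right) + \frac{6369}{78^{2}} = - \frac{52197}{4690} + \frac{6369}{6084} = - \frac{52197}{4690} + 6369 \cdot \frac{1}{6084} = - \frac{52197}{4690} + \frac{2123}{2028} = - \frac{47949323}{4755660} \approx -10.083$)
$z - -395063 = - \frac{47949323}{4755660} - -395063 = - \frac{47949323}{4755660} + 395063 = \frac{1878737357257}{4755660}$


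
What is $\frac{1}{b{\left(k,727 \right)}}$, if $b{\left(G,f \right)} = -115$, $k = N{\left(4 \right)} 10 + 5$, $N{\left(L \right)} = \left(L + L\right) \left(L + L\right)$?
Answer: $- \frac{1}{115} \approx -0.0086956$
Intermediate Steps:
$N{\left(L \right)} = 4 L^{2}$ ($N{\left(L \right)} = 2 L 2 L = 4 L^{2}$)
$k = 645$ ($k = 4 \cdot 4^{2} \cdot 10 + 5 = 4 \cdot 16 \cdot 10 + 5 = 64 \cdot 10 + 5 = 640 + 5 = 645$)
$\frac{1}{b{\left(k,727 \right)}} = \frac{1}{-115} = - \frac{1}{115}$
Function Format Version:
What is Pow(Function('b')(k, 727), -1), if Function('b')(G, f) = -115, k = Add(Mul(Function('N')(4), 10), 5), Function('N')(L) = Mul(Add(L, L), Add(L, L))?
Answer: Rational(-1, 115) ≈ -0.0086956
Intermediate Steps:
Function('N')(L) = Mul(4, Pow(L, 2)) (Function('N')(L) = Mul(Mul(2, L), Mul(2, L)) = Mul(4, Pow(L, 2)))
k = 645 (k = Add(Mul(Mul(4, Pow(4, 2)), 10), 5) = Add(Mul(Mul(4, 16), 10), 5) = Add(Mul(64, 10), 5) = Add(640, 5) = 645)
Pow(Function('b')(k, 727), -1) = Pow(-115, -1) = Rational(-1, 115)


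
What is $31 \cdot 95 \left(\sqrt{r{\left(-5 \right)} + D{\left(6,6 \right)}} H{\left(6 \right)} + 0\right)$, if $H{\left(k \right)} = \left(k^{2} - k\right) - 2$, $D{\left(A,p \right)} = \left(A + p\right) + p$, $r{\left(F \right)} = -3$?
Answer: $82460 \sqrt{15} \approx 3.1937 \cdot 10^{5}$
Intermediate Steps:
$D{\left(A,p \right)} = A + 2 p$
$H{\left(k \right)} = -2 + k^{2} - k$
$31 \cdot 95 \left(\sqrt{r{\left(-5 \right)} + D{\left(6,6 \right)}} H{\left(6 \right)} + 0\right) = 31 \cdot 95 \left(\sqrt{-3 + \left(6 + 2 \cdot 6\right)} \left(-2 + 6^{2} - 6\right) + 0\right) = 2945 \left(\sqrt{-3 + \left(6 + 12\right)} \left(-2 + 36 - 6\right) + 0\right) = 2945 \left(\sqrt{-3 + 18} \cdot 28 + 0\right) = 2945 \left(\sqrt{15} \cdot 28 + 0\right) = 2945 \left(28 \sqrt{15} + 0\right) = 2945 \cdot 28 \sqrt{15} = 82460 \sqrt{15}$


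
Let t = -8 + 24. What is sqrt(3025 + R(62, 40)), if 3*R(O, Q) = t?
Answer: sqrt(27273)/3 ≈ 55.048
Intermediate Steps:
t = 16
R(O, Q) = 16/3 (R(O, Q) = (1/3)*16 = 16/3)
sqrt(3025 + R(62, 40)) = sqrt(3025 + 16/3) = sqrt(9091/3) = sqrt(27273)/3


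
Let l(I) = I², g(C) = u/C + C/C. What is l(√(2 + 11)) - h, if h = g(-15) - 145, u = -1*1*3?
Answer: 784/5 ≈ 156.80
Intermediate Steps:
u = -3 (u = -1*3 = -3)
g(C) = 1 - 3/C (g(C) = -3/C + C/C = -3/C + 1 = 1 - 3/C)
h = -719/5 (h = (-3 - 15)/(-15) - 145 = -1/15*(-18) - 145 = 6/5 - 145 = -719/5 ≈ -143.80)
l(√(2 + 11)) - h = (√(2 + 11))² - 1*(-719/5) = (√13)² + 719/5 = 13 + 719/5 = 784/5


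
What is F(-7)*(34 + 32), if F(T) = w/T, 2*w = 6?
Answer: -198/7 ≈ -28.286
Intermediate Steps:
w = 3 (w = (½)*6 = 3)
F(T) = 3/T
F(-7)*(34 + 32) = (3/(-7))*(34 + 32) = (3*(-⅐))*66 = -3/7*66 = -198/7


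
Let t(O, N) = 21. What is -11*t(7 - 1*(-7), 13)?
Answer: -231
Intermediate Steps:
-11*t(7 - 1*(-7), 13) = -11*21 = -231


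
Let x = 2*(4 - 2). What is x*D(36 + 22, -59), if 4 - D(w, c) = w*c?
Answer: 13704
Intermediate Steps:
x = 4 (x = 2*2 = 4)
D(w, c) = 4 - c*w (D(w, c) = 4 - w*c = 4 - c*w)
x*D(36 + 22, -59) = 4*(4 - 1*(-59)*(36 + 22)) = 4*(4 - 1*(-59)*58) = 4*(4 + 3422) = 4*3426 = 13704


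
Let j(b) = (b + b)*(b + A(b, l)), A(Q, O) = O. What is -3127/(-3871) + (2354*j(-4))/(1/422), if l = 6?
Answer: -61526476041/3871 ≈ -1.5894e+7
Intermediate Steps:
j(b) = 2*b*(6 + b) (j(b) = (b + b)*(b + 6) = (2*b)*(6 + b) = 2*b*(6 + b))
-3127/(-3871) + (2354*j(-4))/(1/422) = -3127/(-3871) + (2354*(2*(-4)*(6 - 4)))/(1/422) = -3127*(-1/3871) + (2354*(2*(-4)*2))/(1/422) = 3127/3871 + (2354*(-16))*422 = 3127/3871 - 37664*422 = 3127/3871 - 15894208 = -61526476041/3871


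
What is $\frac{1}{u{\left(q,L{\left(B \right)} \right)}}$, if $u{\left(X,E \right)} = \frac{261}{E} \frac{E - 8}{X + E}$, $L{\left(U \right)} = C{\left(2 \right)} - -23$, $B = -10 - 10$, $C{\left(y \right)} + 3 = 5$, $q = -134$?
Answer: $- \frac{2725}{4437} \approx -0.61415$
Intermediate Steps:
$C{\left(y \right)} = 2$ ($C{\left(y \right)} = -3 + 5 = 2$)
$B = -20$
$L{\left(U \right)} = 25$ ($L{\left(U \right)} = 2 - -23 = 2 + 23 = 25$)
$u{\left(X,E \right)} = \frac{261 \left(-8 + E\right)}{E \left(E + X\right)}$ ($u{\left(X,E \right)} = \frac{261}{E} \frac{-8 + E}{E + X} = \frac{261 \left(-8 + E\right)}{E \left(E + X\right)}$)
$\frac{1}{u{\left(q,L{\left(B \right)} \right)}} = \frac{1}{261 \cdot \frac{1}{25} \frac{1}{25 - 134} \left(-8 + 25\right)} = \frac{1}{261 \cdot \frac{1}{25} \frac{1}{-109} \cdot 17} = \frac{1}{261 \cdot \frac{1}{25} \left(- \frac{1}{109}\right) 17} = \frac{1}{- \frac{4437}{2725}} = - \frac{2725}{4437}$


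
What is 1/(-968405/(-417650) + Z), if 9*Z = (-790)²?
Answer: 751770/52132816129 ≈ 1.4420e-5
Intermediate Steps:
Z = 624100/9 (Z = (⅑)*(-790)² = (⅑)*624100 = 624100/9 ≈ 69345.)
1/(-968405/(-417650) + Z) = 1/(-968405/(-417650) + 624100/9) = 1/(-968405*(-1/417650) + 624100/9) = 1/(193681/83530 + 624100/9) = 1/(52132816129/751770) = 751770/52132816129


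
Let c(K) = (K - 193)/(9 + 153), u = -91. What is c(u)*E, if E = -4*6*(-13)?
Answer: -14768/27 ≈ -546.96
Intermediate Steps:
c(K) = -193/162 + K/162 (c(K) = (-193 + K)/162 = (-193 + K)*(1/162) = -193/162 + K/162)
E = 312 (E = -24*(-13) = 312)
c(u)*E = (-193/162 + (1/162)*(-91))*312 = (-193/162 - 91/162)*312 = -142/81*312 = -14768/27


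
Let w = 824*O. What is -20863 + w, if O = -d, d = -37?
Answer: 9625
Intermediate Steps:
O = 37 (O = -1*(-37) = 37)
w = 30488 (w = 824*37 = 30488)
-20863 + w = -20863 + 30488 = 9625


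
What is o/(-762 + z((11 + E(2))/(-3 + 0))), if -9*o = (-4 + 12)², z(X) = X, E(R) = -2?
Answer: 64/6885 ≈ 0.0092956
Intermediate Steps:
o = -64/9 (o = -(-4 + 12)²/9 = -⅑*8² = -⅑*64 = -64/9 ≈ -7.1111)
o/(-762 + z((11 + E(2))/(-3 + 0))) = -64/9/(-762 + (11 - 2)/(-3 + 0)) = -64/9/(-762 + 9/(-3)) = -64/9/(-762 + 9*(-⅓)) = -64/9/(-762 - 3) = -64/9/(-765) = -1/765*(-64/9) = 64/6885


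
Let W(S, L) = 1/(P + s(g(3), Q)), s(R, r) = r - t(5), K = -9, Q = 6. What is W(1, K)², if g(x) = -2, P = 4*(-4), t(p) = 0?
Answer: 1/100 ≈ 0.010000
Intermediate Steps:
P = -16
s(R, r) = r (s(R, r) = r - 1*0 = r + 0 = r)
W(S, L) = -⅒ (W(S, L) = 1/(-16 + 6) = 1/(-10) = -⅒)
W(1, K)² = (-⅒)² = 1/100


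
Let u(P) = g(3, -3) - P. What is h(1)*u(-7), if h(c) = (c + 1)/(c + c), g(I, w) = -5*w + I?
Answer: 25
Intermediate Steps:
g(I, w) = I - 5*w
u(P) = 18 - P (u(P) = (3 - 5*(-3)) - P = (3 + 15) - P = 18 - P)
h(c) = (1 + c)/(2*c) (h(c) = (1 + c)/((2*c)) = (1 + c)*(1/(2*c)) = (1 + c)/(2*c))
h(1)*u(-7) = ((1/2)*(1 + 1)/1)*(18 - 1*(-7)) = ((1/2)*1*2)*(18 + 7) = 1*25 = 25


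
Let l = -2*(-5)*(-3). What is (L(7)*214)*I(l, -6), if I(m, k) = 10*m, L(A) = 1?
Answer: -64200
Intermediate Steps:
l = -30 (l = 10*(-3) = -30)
(L(7)*214)*I(l, -6) = (1*214)*(10*(-30)) = 214*(-300) = -64200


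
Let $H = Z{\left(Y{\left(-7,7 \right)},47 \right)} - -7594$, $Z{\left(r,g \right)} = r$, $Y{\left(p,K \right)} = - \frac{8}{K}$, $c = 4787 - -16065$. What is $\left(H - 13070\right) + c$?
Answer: $\frac{107624}{7} \approx 15375.0$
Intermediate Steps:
$c = 20852$ ($c = 4787 + 16065 = 20852$)
$H = \frac{53150}{7}$ ($H = - \frac{8}{7} - -7594 = \left(-8\right) \frac{1}{7} + 7594 = - \frac{8}{7} + 7594 = \frac{53150}{7} \approx 7592.9$)
$\left(H - 13070\right) + c = \left(\frac{53150}{7} - 13070\right) + 20852 = - \frac{38340}{7} + 20852 = \frac{107624}{7}$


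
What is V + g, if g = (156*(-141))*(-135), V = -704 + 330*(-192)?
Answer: 2905396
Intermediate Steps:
V = -64064 (V = -704 - 63360 = -64064)
g = 2969460 (g = -21996*(-135) = 2969460)
V + g = -64064 + 2969460 = 2905396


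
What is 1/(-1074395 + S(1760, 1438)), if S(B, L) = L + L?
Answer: -1/1071519 ≈ -9.3325e-7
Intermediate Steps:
S(B, L) = 2*L
1/(-1074395 + S(1760, 1438)) = 1/(-1074395 + 2*1438) = 1/(-1074395 + 2876) = 1/(-1071519) = -1/1071519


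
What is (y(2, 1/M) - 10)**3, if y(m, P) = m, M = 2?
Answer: -512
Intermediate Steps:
(y(2, 1/M) - 10)**3 = (2 - 10)**3 = (-8)**3 = -512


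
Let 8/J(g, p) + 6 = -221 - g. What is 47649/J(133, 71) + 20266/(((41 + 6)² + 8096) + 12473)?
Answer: -24420340612/11389 ≈ -2.1442e+6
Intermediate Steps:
J(g, p) = 8/(-227 - g) (J(g, p) = 8/(-6 + (-221 - g)) = 8/(-227 - g))
47649/J(133, 71) + 20266/(((41 + 6)² + 8096) + 12473) = 47649/((-8/(227 + 133))) + 20266/(((41 + 6)² + 8096) + 12473) = 47649/((-8/360)) + 20266/((47² + 8096) + 12473) = 47649/((-8*1/360)) + 20266/((2209 + 8096) + 12473) = 47649/(-1/45) + 20266/(10305 + 12473) = 47649*(-45) + 20266/22778 = -2144205 + 20266*(1/22778) = -2144205 + 10133/11389 = -24420340612/11389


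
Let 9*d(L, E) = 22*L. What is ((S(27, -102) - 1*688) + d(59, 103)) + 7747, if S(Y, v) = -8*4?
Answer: 64541/9 ≈ 7171.2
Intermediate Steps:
d(L, E) = 22*L/9 (d(L, E) = (22*L)/9 = 22*L/9)
S(Y, v) = -32
((S(27, -102) - 1*688) + d(59, 103)) + 7747 = ((-32 - 1*688) + (22/9)*59) + 7747 = ((-32 - 688) + 1298/9) + 7747 = (-720 + 1298/9) + 7747 = -5182/9 + 7747 = 64541/9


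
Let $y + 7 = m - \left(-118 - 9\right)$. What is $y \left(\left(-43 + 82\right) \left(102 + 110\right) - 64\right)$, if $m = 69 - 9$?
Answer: $1476720$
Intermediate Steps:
$m = 60$ ($m = 69 - 9 = 60$)
$y = 180$ ($y = -7 + \left(60 - \left(-118 - 9\right)\right) = -7 + \left(60 - -127\right) = -7 + \left(60 + 127\right) = -7 + 187 = 180$)
$y \left(\left(-43 + 82\right) \left(102 + 110\right) - 64\right) = 180 \left(\left(-43 + 82\right) \left(102 + 110\right) - 64\right) = 180 \left(39 \cdot 212 - 64\right) = 180 \left(8268 - 64\right) = 180 \cdot 8204 = 1476720$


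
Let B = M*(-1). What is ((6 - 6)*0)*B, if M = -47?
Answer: 0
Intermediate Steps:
B = 47 (B = -47*(-1) = 47)
((6 - 6)*0)*B = ((6 - 6)*0)*47 = (0*0)*47 = 0*47 = 0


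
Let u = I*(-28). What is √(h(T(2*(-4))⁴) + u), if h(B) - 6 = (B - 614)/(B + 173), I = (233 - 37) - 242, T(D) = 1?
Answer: √39070482/174 ≈ 35.923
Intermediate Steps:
I = -46 (I = 196 - 242 = -46)
h(B) = 6 + (-614 + B)/(173 + B) (h(B) = 6 + (B - 614)/(B + 173) = 6 + (-614 + B)/(173 + B))
u = 1288 (u = -46*(-28) = 1288)
√(h(T(2*(-4))⁴) + u) = √((424 + 7*1⁴)/(173 + 1⁴) + 1288) = √((424 + 7*1)/(173 + 1) + 1288) = √((424 + 7)/174 + 1288) = √((1/174)*431 + 1288) = √(431/174 + 1288) = √(224543/174) = √39070482/174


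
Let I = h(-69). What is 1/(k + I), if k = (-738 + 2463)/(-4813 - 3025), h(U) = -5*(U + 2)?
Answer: 7838/2624005 ≈ 0.0029870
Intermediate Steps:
h(U) = -10 - 5*U (h(U) = -5*(2 + U) = -10 - 5*U)
I = 335 (I = -10 - 5*(-69) = -10 + 345 = 335)
k = -1725/7838 (k = 1725/(-7838) = 1725*(-1/7838) = -1725/7838 ≈ -0.22008)
1/(k + I) = 1/(-1725/7838 + 335) = 1/(2624005/7838) = 7838/2624005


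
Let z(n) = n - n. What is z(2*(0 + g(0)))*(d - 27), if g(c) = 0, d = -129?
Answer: 0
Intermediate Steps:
z(n) = 0
z(2*(0 + g(0)))*(d - 27) = 0*(-129 - 27) = 0*(-156) = 0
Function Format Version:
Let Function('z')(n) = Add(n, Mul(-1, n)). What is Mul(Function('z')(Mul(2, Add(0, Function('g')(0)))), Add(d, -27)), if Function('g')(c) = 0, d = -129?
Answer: 0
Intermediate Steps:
Function('z')(n) = 0
Mul(Function('z')(Mul(2, Add(0, Function('g')(0)))), Add(d, -27)) = Mul(0, Add(-129, -27)) = Mul(0, -156) = 0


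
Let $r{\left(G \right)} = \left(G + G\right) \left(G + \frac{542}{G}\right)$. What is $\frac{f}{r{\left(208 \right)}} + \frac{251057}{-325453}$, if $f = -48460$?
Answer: $- \frac{9441764566}{7128397059} \approx -1.3245$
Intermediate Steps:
$r{\left(G \right)} = 2 G \left(G + \frac{542}{G}\right)$
$\frac{f}{r{\left(208 \right)}} + \frac{251057}{-325453} = - \frac{48460}{1084 + 2 \cdot 208^{2}} + \frac{251057}{-325453} = - \frac{48460}{1084 + 2 \cdot 43264} + 251057 \left(- \frac{1}{325453}\right) = - \frac{48460}{1084 + 86528} - \frac{251057}{325453} = - \frac{48460}{87612} - \frac{251057}{325453} = \left(-48460\right) \frac{1}{87612} - \frac{251057}{325453} = - \frac{12115}{21903} - \frac{251057}{325453} = - \frac{9441764566}{7128397059}$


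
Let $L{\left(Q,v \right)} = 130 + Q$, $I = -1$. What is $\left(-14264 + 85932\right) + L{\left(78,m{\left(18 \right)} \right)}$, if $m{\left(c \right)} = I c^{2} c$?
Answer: $71876$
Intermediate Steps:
$m{\left(c \right)} = - c^{3}$ ($m{\left(c \right)} = - c^{2} c = - c^{3}$)
$\left(-14264 + 85932\right) + L{\left(78,m{\left(18 \right)} \right)} = \left(-14264 + 85932\right) + \left(130 + 78\right) = 71668 + 208 = 71876$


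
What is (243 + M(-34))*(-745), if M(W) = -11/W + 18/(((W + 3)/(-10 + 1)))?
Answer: -195168395/1054 ≈ -1.8517e+5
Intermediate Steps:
M(W) = -11/W + 18/(-⅓ - W/9) (M(W) = -11/W + 18/(((3 + W)/(-9))) = -11/W + 18/(((3 + W)*(-⅑))) = -11/W + 18/(-⅓ - W/9))
(243 + M(-34))*(-745) = (243 + (-33 - 173*(-34))/((-34)*(3 - 34)))*(-745) = (243 - 1/34*(-33 + 5882)/(-31))*(-745) = (243 - 1/34*(-1/31)*5849)*(-745) = (243 + 5849/1054)*(-745) = (261971/1054)*(-745) = -195168395/1054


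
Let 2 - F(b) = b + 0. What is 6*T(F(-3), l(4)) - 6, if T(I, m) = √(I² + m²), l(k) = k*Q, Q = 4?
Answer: -6 + 6*√281 ≈ 94.578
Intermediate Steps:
l(k) = 4*k (l(k) = k*4 = 4*k)
F(b) = 2 - b (F(b) = 2 - (b + 0) = 2 - b)
6*T(F(-3), l(4)) - 6 = 6*√((2 - 1*(-3))² + (4*4)²) - 6 = 6*√((2 + 3)² + 16²) - 6 = 6*√(5² + 256) - 6 = 6*√(25 + 256) - 6 = 6*√281 - 6 = -6 + 6*√281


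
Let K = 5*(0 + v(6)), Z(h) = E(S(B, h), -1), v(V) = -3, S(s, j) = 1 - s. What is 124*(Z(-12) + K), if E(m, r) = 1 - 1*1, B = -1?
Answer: -1860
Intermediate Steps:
E(m, r) = 0 (E(m, r) = 1 - 1 = 0)
Z(h) = 0
K = -15 (K = 5*(0 - 3) = 5*(-3) = -15)
124*(Z(-12) + K) = 124*(0 - 15) = 124*(-15) = -1860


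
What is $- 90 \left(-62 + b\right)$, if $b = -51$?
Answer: $10170$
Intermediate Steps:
$- 90 \left(-62 + b\right) = - 90 \left(-62 - 51\right) = \left(-90\right) \left(-113\right) = 10170$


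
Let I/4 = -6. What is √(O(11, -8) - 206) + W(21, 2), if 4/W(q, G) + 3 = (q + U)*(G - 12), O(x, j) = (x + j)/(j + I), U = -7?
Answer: -4/143 + I*√13190/8 ≈ -0.027972 + 14.356*I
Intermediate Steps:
I = -24 (I = 4*(-6) = -24)
O(x, j) = (j + x)/(-24 + j) (O(x, j) = (x + j)/(j - 24) = (j + x)/(-24 + j))
W(q, G) = 4/(-3 + (-12 + G)*(-7 + q)) (W(q, G) = 4/(-3 + (q - 7)*(G - 12)) = 4/(-3 + (-7 + q)*(-12 + G)) = 4/(-3 + (-12 + G)*(-7 + q)))
√(O(11, -8) - 206) + W(21, 2) = √((-8 + 11)/(-24 - 8) - 206) + 4/(81 - 12*21 - 7*2 + 2*21) = √(3/(-32) - 206) + 4/(81 - 252 - 14 + 42) = √(-1/32*3 - 206) + 4/(-143) = √(-3/32 - 206) + 4*(-1/143) = √(-6595/32) - 4/143 = I*√13190/8 - 4/143 = -4/143 + I*√13190/8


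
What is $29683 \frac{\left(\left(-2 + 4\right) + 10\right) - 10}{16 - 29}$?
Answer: $- \frac{59366}{13} \approx -4566.6$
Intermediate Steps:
$29683 \frac{\left(\left(-2 + 4\right) + 10\right) - 10}{16 - 29} = 29683 \frac{\left(2 + 10\right) - 10}{-13} = 29683 \left(12 - 10\right) \left(- \frac{1}{13}\right) = 29683 \cdot 2 \left(- \frac{1}{13}\right) = 29683 \left(- \frac{2}{13}\right) = - \frac{59366}{13}$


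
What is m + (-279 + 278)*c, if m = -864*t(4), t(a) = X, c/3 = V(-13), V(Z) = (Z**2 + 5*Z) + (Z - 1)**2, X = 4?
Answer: -4356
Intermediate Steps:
V(Z) = Z**2 + (-1 + Z)**2 + 5*Z (V(Z) = (Z**2 + 5*Z) + (-1 + Z)**2 = Z**2 + (-1 + Z)**2 + 5*Z)
c = 900 (c = 3*(1 + 2*(-13)**2 + 3*(-13)) = 3*(1 + 2*169 - 39) = 3*(1 + 338 - 39) = 3*300 = 900)
t(a) = 4
m = -3456 (m = -864*4 = -3456)
m + (-279 + 278)*c = -3456 + (-279 + 278)*900 = -3456 - 1*900 = -3456 - 900 = -4356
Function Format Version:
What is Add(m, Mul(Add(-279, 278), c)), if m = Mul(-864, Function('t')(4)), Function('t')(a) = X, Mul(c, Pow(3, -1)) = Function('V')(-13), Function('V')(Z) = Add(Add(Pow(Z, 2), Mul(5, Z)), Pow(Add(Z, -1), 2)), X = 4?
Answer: -4356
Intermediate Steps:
Function('V')(Z) = Add(Pow(Z, 2), Pow(Add(-1, Z), 2), Mul(5, Z)) (Function('V')(Z) = Add(Add(Pow(Z, 2), Mul(5, Z)), Pow(Add(-1, Z), 2)) = Add(Pow(Z, 2), Pow(Add(-1, Z), 2), Mul(5, Z)))
c = 900 (c = Mul(3, Add(1, Mul(2, Pow(-13, 2)), Mul(3, -13))) = Mul(3, Add(1, Mul(2, 169), -39)) = Mul(3, Add(1, 338, -39)) = Mul(3, 300) = 900)
Function('t')(a) = 4
m = -3456 (m = Mul(-864, 4) = -3456)
Add(m, Mul(Add(-279, 278), c)) = Add(-3456, Mul(Add(-279, 278), 900)) = Add(-3456, Mul(-1, 900)) = Add(-3456, -900) = -4356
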